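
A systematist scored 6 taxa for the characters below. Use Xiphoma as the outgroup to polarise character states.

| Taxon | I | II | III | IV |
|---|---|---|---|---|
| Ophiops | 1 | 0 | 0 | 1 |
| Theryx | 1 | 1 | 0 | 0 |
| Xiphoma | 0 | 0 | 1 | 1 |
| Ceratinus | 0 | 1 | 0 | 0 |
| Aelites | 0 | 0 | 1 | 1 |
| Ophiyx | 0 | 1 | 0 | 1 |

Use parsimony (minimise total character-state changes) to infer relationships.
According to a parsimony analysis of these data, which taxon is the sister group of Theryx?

Ceratinus

Character polarity is set by the outgroup: the derived state is whichever differs from the outgroup's state, so for III, IV the derived state is '0', and for the remaining characters it is '1'.
I (state '1') occurs in Ophiops and Theryx but conflicts with the nesting implied by the other characters — most parsimoniously interpreted as homoplasy.
Only Ceratinus, Ophiyx, and Theryx show the derived state '1' for II, supporting them as a clade.
Only Ceratinus, Ophiops, Ophiyx, and Theryx show the derived state '0' for III, supporting them as a clade.
Only Ceratinus and Theryx show the derived state '0' for IV, supporting them as a clade.
Most parsimonious ingroup topology: ((Ophiops,((Theryx,Ceratinus),Ophiyx)),Aelites).
Theryx and Ceratinus form a cherry on this tree, so they are sister taxa.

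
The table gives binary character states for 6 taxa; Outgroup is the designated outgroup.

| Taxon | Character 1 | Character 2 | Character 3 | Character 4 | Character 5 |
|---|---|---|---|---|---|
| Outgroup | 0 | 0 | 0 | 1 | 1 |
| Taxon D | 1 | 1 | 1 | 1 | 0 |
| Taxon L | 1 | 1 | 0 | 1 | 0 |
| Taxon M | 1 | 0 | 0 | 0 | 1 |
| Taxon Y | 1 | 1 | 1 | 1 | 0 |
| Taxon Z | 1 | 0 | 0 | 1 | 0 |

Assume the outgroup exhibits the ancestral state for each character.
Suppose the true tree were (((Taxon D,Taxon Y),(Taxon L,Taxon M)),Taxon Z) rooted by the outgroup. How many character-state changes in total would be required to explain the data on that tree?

Map each character onto (((Taxon D,Taxon Y),(Taxon L,Taxon M)),Taxon Z) (rooted by Outgroup) and count the minimum state changes it requires (Fitch parsimony):
Character 1: 1; Character 2: 2; Character 3: 1; Character 4: 1; Character 5: 2.
Total tree length = 7.

7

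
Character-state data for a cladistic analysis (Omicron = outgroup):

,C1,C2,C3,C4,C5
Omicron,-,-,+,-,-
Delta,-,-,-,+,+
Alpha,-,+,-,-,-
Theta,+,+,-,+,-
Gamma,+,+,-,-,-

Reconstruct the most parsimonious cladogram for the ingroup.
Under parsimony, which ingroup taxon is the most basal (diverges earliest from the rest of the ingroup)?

Delta

Character polarity is set by the outgroup: the derived state is whichever differs from the outgroup's state, so for C3 the derived state is '-', and for the remaining characters it is '+'.
Only Gamma and Theta show the derived state '+' for C1, supporting them as a clade.
Only Alpha, Gamma, and Theta show the derived state '+' for C2, supporting them as a clade.
C3 (derived state '-') is shared by all ingroup taxa — unites the whole ingroup.
C4 (state '+') occurs in Delta and Theta but conflicts with the nesting implied by the other characters — most parsimoniously interpreted as homoplasy.
C5 (derived state '+') is unique to Delta (autapomorphy; uninformative for grouping).
Most parsimonious ingroup topology: (Delta,(Alpha,(Theta,Gamma))).
Delta is sister to the clade containing all other ingroup taxa, so it is the earliest-diverging (most basal) ingroup lineage.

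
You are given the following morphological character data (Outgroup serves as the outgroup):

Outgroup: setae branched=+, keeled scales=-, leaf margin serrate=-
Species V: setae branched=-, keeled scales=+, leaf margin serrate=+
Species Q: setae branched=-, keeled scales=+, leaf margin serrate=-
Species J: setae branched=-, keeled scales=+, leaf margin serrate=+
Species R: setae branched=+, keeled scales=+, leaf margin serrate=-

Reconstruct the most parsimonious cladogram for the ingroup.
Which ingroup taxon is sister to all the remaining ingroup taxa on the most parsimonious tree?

Species R

Character polarity is set by the outgroup: the derived state is whichever differs from the outgroup's state, so for setae branched the derived state is '-', and for the remaining characters it is '+'.
setae branched: derived state '-' in Species J, Species Q, and Species V only — synapomorphy for {Species J, Species Q, Species V}.
keeled scales (derived state '+') is shared by all ingroup taxa — unites the whole ingroup.
Only Species J and Species V show the derived state '+' for leaf margin serrate, supporting them as a clade.
Most parsimonious ingroup topology: (((Species V,Species J),Species Q),Species R).
Species R is sister to the clade containing all other ingroup taxa, so it is the earliest-diverging (most basal) ingroup lineage.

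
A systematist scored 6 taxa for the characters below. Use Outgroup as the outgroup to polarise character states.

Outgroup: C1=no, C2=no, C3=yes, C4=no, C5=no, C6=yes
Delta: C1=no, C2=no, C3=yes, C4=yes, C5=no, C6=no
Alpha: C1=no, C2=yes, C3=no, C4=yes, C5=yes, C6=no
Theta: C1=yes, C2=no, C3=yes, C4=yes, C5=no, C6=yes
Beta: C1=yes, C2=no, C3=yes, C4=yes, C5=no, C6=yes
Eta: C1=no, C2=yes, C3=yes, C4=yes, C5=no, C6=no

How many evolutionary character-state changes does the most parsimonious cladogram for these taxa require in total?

Character polarity is set by the outgroup: the derived state is whichever differs from the outgroup's state, so for C3, C6 the derived state is 'no', and for the remaining characters it is 'yes'.
Only Beta and Theta show the derived state 'yes' for C1, supporting them as a clade.
C2 (derived state 'yes') is shared by Alpha and Eta — a synapomorphy uniting that clade.
C3 (derived state 'no') is unique to Alpha (autapomorphy; uninformative for grouping).
C4 (derived state 'yes') is shared by all ingroup taxa — unites the whole ingroup.
C5 (derived state 'yes') is unique to Alpha (autapomorphy; uninformative for grouping).
Only Alpha, Delta, and Eta show the derived state 'no' for C6, supporting them as a clade.
Most parsimonious ingroup topology: ((Delta,(Alpha,Eta)),(Theta,Beta)).
Changes per character on this tree: C1: 1; C2: 1; C3: 1; C4: 1; C5: 1; C6: 1.
Total = 6.

6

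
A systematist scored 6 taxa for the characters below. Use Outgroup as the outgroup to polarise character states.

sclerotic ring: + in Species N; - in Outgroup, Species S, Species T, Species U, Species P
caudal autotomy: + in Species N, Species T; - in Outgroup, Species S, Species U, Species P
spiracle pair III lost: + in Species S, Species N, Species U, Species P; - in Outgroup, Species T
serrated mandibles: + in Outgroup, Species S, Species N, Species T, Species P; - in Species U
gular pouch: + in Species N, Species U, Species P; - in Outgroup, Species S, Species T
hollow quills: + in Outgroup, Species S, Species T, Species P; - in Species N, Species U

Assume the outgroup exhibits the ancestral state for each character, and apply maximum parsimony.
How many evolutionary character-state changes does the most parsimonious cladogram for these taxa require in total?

Character polarity is set by the outgroup: the derived state is whichever differs from the outgroup's state, so for serrated mandibles, hollow quills the derived state is '-', and for the remaining characters it is '+'.
sclerotic ring: derived state '+' in Species N only — an autapomorphy, so it tells us nothing about relationships among taxa.
caudal autotomy (state '+') occurs in Species N and Species T but conflicts with the nesting implied by the other characters — most parsimoniously interpreted as homoplasy.
spiracle pair III lost (derived state '+') is shared by Species N, Species P, Species S, and Species U — a synapomorphy uniting that clade.
serrated mandibles (derived state '-') is unique to Species U (autapomorphy; uninformative for grouping).
Only Species N, Species P, and Species U show the derived state '+' for gular pouch, supporting them as a clade.
hollow quills: derived state '-' in Species N and Species U only — synapomorphy for {Species N, Species U}.
Most parsimonious ingroup topology: ((Species S,((Species N,Species U),Species P)),Species T).
Changes per character on this tree: sclerotic ring: 1; caudal autotomy: 2; spiracle pair III lost: 1; serrated mandibles: 1; gular pouch: 1; hollow quills: 1.
Total = 7.

7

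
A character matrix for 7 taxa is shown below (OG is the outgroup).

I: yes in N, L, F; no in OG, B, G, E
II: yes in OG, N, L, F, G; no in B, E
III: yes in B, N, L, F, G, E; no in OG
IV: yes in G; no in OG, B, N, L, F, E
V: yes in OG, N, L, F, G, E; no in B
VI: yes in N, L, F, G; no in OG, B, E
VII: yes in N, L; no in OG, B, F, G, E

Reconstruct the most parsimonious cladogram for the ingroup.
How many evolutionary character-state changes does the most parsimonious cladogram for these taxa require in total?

Character polarity is set by the outgroup: the derived state is whichever differs from the outgroup's state, so for II, V the derived state is 'no', and for the remaining characters it is 'yes'.
I (derived state 'yes') is shared by F, L, and N — a synapomorphy uniting that clade.
II: derived state 'no' in B and E only — synapomorphy for {B, E}.
III (derived state 'yes') is shared by all ingroup taxa — unites the whole ingroup.
IV (derived state 'yes') is unique to G (autapomorphy; uninformative for grouping).
V (derived state 'no') is unique to B (autapomorphy; uninformative for grouping).
Only F, G, L, and N show the derived state 'yes' for VI, supporting them as a clade.
Only L and N show the derived state 'yes' for VII, supporting them as a clade.
Most parsimonious ingroup topology: ((B,E),(((N,L),F),G)).
Changes per character on this tree: I: 1; II: 1; III: 1; IV: 1; V: 1; VI: 1; VII: 1.
Total = 7.

7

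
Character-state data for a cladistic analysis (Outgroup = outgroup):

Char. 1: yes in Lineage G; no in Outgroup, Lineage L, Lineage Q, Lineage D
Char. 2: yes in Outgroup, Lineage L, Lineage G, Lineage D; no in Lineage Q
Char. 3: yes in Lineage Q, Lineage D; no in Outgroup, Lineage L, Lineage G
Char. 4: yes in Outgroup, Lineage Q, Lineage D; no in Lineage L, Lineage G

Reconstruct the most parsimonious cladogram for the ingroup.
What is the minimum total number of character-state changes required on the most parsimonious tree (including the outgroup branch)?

4

Character polarity is set by the outgroup: the derived state is whichever differs from the outgroup's state, so for Char. 2, Char. 4 the derived state is 'no', and for the remaining characters it is 'yes'.
Char. 1: derived state 'yes' in Lineage G only — an autapomorphy, so it tells us nothing about relationships among taxa.
Char. 2: derived state 'no' in Lineage Q only — an autapomorphy, so it tells us nothing about relationships among taxa.
Char. 3 (derived state 'yes') is shared by Lineage D and Lineage Q — a synapomorphy uniting that clade.
Char. 4: derived state 'no' in Lineage G and Lineage L only — synapomorphy for {Lineage G, Lineage L}.
Most parsimonious ingroup topology: ((Lineage L,Lineage G),(Lineage Q,Lineage D)).
Changes per character on this tree: Char. 1: 1; Char. 2: 1; Char. 3: 1; Char. 4: 1.
Total = 4.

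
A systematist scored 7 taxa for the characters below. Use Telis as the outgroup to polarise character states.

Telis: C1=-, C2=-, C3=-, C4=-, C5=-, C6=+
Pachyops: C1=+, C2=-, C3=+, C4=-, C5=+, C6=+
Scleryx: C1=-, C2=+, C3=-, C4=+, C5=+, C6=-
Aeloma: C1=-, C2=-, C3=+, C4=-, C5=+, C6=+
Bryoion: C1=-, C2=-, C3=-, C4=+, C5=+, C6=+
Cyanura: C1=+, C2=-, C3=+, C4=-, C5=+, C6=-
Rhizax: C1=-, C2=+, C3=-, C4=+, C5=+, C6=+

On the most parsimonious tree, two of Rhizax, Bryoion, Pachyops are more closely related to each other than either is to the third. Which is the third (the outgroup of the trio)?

Character polarity is set by the outgroup: the derived state is whichever differs from the outgroup's state, so for C6 the derived state is '-', and for the remaining characters it is '+'.
Only Cyanura and Pachyops show the derived state '+' for C1, supporting them as a clade.
C2 (derived state '+') is shared by Rhizax and Scleryx — a synapomorphy uniting that clade.
Only Aeloma, Cyanura, and Pachyops show the derived state '+' for C3, supporting them as a clade.
Only Bryoion, Rhizax, and Scleryx show the derived state '+' for C4, supporting them as a clade.
All ingroup taxa share the derived state '+' for C5; it defines the ingroup but does not resolve relationships within it.
C6 groups Cyanura and Scleryx, which is incompatible with the clades supported by the remaining characters; treating it as convergent (homoplasy) costs fewer steps than any alternative tree.
Most parsimonious ingroup topology: (((Pachyops,Cyanura),Aeloma),((Scleryx,Rhizax),Bryoion)).
Bryoion and Rhizax share a more recent common ancestor with each other than either does with Pachyops, so Pachyops is the least closely related of the three.

Pachyops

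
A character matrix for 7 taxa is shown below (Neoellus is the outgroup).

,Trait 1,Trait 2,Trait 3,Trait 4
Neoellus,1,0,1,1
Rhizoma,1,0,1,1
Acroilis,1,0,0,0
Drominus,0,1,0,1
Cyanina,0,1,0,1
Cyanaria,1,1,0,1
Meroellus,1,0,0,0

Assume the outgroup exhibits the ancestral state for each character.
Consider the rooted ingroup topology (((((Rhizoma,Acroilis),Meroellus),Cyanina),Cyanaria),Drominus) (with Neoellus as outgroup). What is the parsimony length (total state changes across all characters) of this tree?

8

Map each character onto (((((Rhizoma,Acroilis),Meroellus),Cyanina),Cyanaria),Drominus) (rooted by Neoellus) and count the minimum state changes it requires (Fitch parsimony):
Trait 1: 2; Trait 2: 2; Trait 3: 2; Trait 4: 2.
Total tree length = 8.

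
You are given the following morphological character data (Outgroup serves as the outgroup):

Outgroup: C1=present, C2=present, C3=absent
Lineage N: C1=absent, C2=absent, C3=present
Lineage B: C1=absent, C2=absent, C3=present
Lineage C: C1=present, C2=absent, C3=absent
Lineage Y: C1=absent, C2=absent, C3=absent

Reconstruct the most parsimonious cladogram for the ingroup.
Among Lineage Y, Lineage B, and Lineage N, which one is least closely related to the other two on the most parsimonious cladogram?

Lineage Y

Character polarity is set by the outgroup: the derived state is whichever differs from the outgroup's state, so for C1, C2 the derived state is 'absent', and for the remaining characters it is 'present'.
Only Lineage B, Lineage N, and Lineage Y show the derived state 'absent' for C1, supporting them as a clade.
All ingroup taxa share the derived state 'absent' for C2; it defines the ingroup but does not resolve relationships within it.
C3: derived state 'present' in Lineage B and Lineage N only — synapomorphy for {Lineage B, Lineage N}.
Most parsimonious ingroup topology: (((Lineage N,Lineage B),Lineage Y),Lineage C).
Lineage B and Lineage N share a more recent common ancestor with each other than either does with Lineage Y, so Lineage Y is the least closely related of the three.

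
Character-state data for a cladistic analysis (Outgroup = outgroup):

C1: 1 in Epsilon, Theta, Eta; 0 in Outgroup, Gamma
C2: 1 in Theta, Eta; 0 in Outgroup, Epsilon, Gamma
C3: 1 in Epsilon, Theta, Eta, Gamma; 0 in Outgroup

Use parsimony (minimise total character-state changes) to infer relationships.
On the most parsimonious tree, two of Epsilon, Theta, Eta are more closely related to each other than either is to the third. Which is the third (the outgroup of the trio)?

Epsilon

The outgroup has state '0' for every character, so '1' is the derived state throughout.
C1: derived state '1' in Epsilon, Eta, and Theta only — synapomorphy for {Epsilon, Eta, Theta}.
Only Eta and Theta show the derived state '1' for C2, supporting them as a clade.
All ingroup taxa share the derived state '1' for C3; it defines the ingroup but does not resolve relationships within it.
Most parsimonious ingroup topology: ((Epsilon,(Theta,Eta)),Gamma).
Theta and Eta share a more recent common ancestor with each other than either does with Epsilon, so Epsilon is the least closely related of the three.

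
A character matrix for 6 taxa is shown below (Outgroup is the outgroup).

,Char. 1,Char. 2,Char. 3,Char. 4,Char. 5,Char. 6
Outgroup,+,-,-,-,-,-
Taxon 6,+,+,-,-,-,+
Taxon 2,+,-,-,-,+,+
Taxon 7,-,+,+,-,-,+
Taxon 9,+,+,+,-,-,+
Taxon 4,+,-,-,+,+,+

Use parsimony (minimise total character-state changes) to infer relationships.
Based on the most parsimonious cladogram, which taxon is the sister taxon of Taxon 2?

Character polarity is set by the outgroup: the derived state is whichever differs from the outgroup's state, so for Char. 1 the derived state is '-', and for the remaining characters it is '+'.
Char. 1: derived state '-' in Taxon 7 only — an autapomorphy, so it tells us nothing about relationships among taxa.
Only Taxon 6, Taxon 7, and Taxon 9 show the derived state '+' for Char. 2, supporting them as a clade.
Char. 3: derived state '+' in Taxon 7 and Taxon 9 only — synapomorphy for {Taxon 7, Taxon 9}.
Char. 4: derived state '+' in Taxon 4 only — an autapomorphy, so it tells us nothing about relationships among taxa.
Char. 5 (derived state '+') is shared by Taxon 2 and Taxon 4 — a synapomorphy uniting that clade.
All ingroup taxa share the derived state '+' for Char. 6; it defines the ingroup but does not resolve relationships within it.
Most parsimonious ingroup topology: ((Taxon 6,(Taxon 7,Taxon 9)),(Taxon 2,Taxon 4)).
Taxon 2 and Taxon 4 form a cherry on this tree, so they are sister taxa.

Taxon 4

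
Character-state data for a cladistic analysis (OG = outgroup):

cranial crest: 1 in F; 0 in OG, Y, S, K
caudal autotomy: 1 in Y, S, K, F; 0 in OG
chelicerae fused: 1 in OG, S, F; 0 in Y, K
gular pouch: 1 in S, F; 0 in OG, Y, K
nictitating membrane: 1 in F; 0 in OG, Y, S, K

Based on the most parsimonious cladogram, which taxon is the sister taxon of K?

Character polarity is set by the outgroup: the derived state is whichever differs from the outgroup's state, so for chelicerae fused the derived state is '0', and for the remaining characters it is '1'.
cranial crest (derived state '1') is unique to F (autapomorphy; uninformative for grouping).
caudal autotomy (derived state '1') is shared by all ingroup taxa — unites the whole ingroup.
chelicerae fused: derived state '0' in K and Y only — synapomorphy for {K, Y}.
Only F and S show the derived state '1' for gular pouch, supporting them as a clade.
nictitating membrane (derived state '1') is unique to F (autapomorphy; uninformative for grouping).
Most parsimonious ingroup topology: ((Y,K),(S,F)).
K and Y form a cherry on this tree, so they are sister taxa.

Y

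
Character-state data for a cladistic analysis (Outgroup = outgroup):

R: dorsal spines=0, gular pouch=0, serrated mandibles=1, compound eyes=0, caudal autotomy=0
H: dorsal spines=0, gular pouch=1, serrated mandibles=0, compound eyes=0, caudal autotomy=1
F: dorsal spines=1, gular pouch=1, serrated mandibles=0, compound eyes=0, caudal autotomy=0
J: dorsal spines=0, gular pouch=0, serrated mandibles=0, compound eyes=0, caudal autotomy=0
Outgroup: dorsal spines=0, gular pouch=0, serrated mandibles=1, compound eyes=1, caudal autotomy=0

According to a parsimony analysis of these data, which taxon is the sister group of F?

Character polarity is set by the outgroup: the derived state is whichever differs from the outgroup's state, so for serrated mandibles, compound eyes the derived state is '0', and for the remaining characters it is '1'.
dorsal spines: derived state '1' in F only — an autapomorphy, so it tells us nothing about relationships among taxa.
gular pouch (derived state '1') is shared by F and H — a synapomorphy uniting that clade.
Only F, H, and J show the derived state '0' for serrated mandibles, supporting them as a clade.
compound eyes (derived state '0') is shared by all ingroup taxa — unites the whole ingroup.
caudal autotomy: derived state '1' in H only — an autapomorphy, so it tells us nothing about relationships among taxa.
Most parsimonious ingroup topology: (R,((F,H),J)).
F and H form a cherry on this tree, so they are sister taxa.

H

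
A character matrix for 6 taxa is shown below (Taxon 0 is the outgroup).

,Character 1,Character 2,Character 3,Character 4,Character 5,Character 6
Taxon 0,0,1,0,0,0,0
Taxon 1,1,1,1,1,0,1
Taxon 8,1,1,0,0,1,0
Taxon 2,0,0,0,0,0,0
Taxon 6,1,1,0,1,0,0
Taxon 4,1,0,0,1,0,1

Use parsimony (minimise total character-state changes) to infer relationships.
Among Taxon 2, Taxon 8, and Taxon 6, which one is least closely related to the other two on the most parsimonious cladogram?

Taxon 2

Character polarity is set by the outgroup: the derived state is whichever differs from the outgroup's state, so for Character 2 the derived state is '0', and for the remaining characters it is '1'.
Only Taxon 1, Taxon 4, Taxon 6, and Taxon 8 show the derived state '1' for Character 1, supporting them as a clade.
Character 2 groups Taxon 2 and Taxon 4, which is incompatible with the clades supported by the remaining characters; treating it as convergent (homoplasy) costs fewer steps than any alternative tree.
Character 3 (derived state '1') is unique to Taxon 1 (autapomorphy; uninformative for grouping).
Only Taxon 1, Taxon 4, and Taxon 6 show the derived state '1' for Character 4, supporting them as a clade.
Character 5 (derived state '1') is unique to Taxon 8 (autapomorphy; uninformative for grouping).
Only Taxon 1 and Taxon 4 show the derived state '1' for Character 6, supporting them as a clade.
Most parsimonious ingroup topology: ((((Taxon 1,Taxon 4),Taxon 6),Taxon 8),Taxon 2).
Taxon 6 and Taxon 8 share a more recent common ancestor with each other than either does with Taxon 2, so Taxon 2 is the least closely related of the three.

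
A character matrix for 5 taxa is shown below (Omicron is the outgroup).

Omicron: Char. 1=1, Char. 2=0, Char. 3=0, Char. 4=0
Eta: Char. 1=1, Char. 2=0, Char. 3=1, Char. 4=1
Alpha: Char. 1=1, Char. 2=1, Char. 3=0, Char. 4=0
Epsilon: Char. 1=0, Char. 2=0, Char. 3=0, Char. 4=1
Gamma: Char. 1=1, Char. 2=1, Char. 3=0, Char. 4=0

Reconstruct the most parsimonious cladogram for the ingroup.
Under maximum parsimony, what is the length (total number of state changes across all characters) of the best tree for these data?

4

Character polarity is set by the outgroup: the derived state is whichever differs from the outgroup's state, so for Char. 1 the derived state is '0', and for the remaining characters it is '1'.
Char. 1: derived state '0' in Epsilon only — an autapomorphy, so it tells us nothing about relationships among taxa.
Only Alpha and Gamma show the derived state '1' for Char. 2, supporting them as a clade.
Char. 3: derived state '1' in Eta only — an autapomorphy, so it tells us nothing about relationships among taxa.
Only Epsilon and Eta show the derived state '1' for Char. 4, supporting them as a clade.
Most parsimonious ingroup topology: ((Eta,Epsilon),(Alpha,Gamma)).
Changes per character on this tree: Char. 1: 1; Char. 2: 1; Char. 3: 1; Char. 4: 1.
Total = 4.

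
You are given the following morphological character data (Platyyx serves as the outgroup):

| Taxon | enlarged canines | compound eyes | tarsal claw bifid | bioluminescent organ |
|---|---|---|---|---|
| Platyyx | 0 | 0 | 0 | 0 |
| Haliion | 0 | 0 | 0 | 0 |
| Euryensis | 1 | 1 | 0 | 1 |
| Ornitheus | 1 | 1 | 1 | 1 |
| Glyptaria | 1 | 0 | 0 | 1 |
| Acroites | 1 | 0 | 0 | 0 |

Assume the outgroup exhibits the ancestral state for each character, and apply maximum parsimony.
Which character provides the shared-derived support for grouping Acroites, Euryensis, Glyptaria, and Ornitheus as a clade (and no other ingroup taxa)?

The outgroup has state '0' for every character, so '1' is the derived state throughout.
enlarged canines: derived state '1' in Acroites, Euryensis, Glyptaria, and Ornitheus only — synapomorphy for {Acroites, Euryensis, Glyptaria, Ornitheus}.
Only Euryensis and Ornitheus show the derived state '1' for compound eyes, supporting them as a clade.
tarsal claw bifid (derived state '1') is unique to Ornitheus (autapomorphy; uninformative for grouping).
bioluminescent organ (derived state '1') is shared by Euryensis, Glyptaria, and Ornitheus — a synapomorphy uniting that clade.
Most parsimonious ingroup topology: ((((Ornitheus,Euryensis),Glyptaria),Acroites),Haliion).
The clade {Acroites, Euryensis, Glyptaria, Ornitheus} is supported by enlarged canines: its derived state '1' occurs in exactly those taxa and in no other taxon (including the outgroup).

enlarged canines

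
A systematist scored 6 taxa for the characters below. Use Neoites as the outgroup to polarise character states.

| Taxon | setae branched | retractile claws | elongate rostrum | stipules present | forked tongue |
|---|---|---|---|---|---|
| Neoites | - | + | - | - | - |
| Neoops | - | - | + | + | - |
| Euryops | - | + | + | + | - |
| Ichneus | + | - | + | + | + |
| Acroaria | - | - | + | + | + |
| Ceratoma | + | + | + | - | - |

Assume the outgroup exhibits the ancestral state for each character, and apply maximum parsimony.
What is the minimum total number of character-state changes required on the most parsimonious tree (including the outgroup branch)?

Character polarity is set by the outgroup: the derived state is whichever differs from the outgroup's state, so for retractile claws the derived state is '-', and for the remaining characters it is '+'.
setae branched groups Ceratoma and Ichneus, which is incompatible with the clades supported by the remaining characters; treating it as convergent (homoplasy) costs fewer steps than any alternative tree.
retractile claws (derived state '-') is shared by Acroaria, Ichneus, and Neoops — a synapomorphy uniting that clade.
All ingroup taxa share the derived state '+' for elongate rostrum; it defines the ingroup but does not resolve relationships within it.
Only Acroaria, Euryops, Ichneus, and Neoops show the derived state '+' for stipules present, supporting them as a clade.
Only Acroaria and Ichneus show the derived state '+' for forked tongue, supporting them as a clade.
Most parsimonious ingroup topology: (((Neoops,(Ichneus,Acroaria)),Euryops),Ceratoma).
Changes per character on this tree: setae branched: 2; retractile claws: 1; elongate rostrum: 1; stipules present: 1; forked tongue: 1.
Total = 6.

6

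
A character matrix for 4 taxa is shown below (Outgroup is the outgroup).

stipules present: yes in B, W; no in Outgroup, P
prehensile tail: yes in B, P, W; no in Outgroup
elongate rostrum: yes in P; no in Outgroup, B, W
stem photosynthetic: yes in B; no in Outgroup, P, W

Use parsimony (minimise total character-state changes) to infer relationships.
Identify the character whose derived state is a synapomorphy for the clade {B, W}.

The outgroup has state 'no' for every character, so 'yes' is the derived state throughout.
Only B and W show the derived state 'yes' for stipules present, supporting them as a clade.
prehensile tail (derived state 'yes') is shared by all ingroup taxa — unites the whole ingroup.
elongate rostrum (derived state 'yes') is unique to P (autapomorphy; uninformative for grouping).
stem photosynthetic: derived state 'yes' in B only — an autapomorphy, so it tells us nothing about relationships among taxa.
Most parsimonious ingroup topology: ((B,W),P).
The clade {B, W} is supported by stipules present: its derived state 'yes' occurs in exactly those taxa and in no other taxon (including the outgroup).

stipules present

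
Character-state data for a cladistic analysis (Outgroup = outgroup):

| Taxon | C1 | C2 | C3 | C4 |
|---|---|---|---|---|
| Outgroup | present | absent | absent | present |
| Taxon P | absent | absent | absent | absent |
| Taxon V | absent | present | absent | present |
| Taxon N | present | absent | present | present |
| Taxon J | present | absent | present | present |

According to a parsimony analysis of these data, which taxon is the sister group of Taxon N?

Character polarity is set by the outgroup: the derived state is whichever differs from the outgroup's state, so for C1, C4 the derived state is 'absent', and for the remaining characters it is 'present'.
C1 (derived state 'absent') is shared by Taxon P and Taxon V — a synapomorphy uniting that clade.
C2 (derived state 'present') is unique to Taxon V (autapomorphy; uninformative for grouping).
C3: derived state 'present' in Taxon J and Taxon N only — synapomorphy for {Taxon J, Taxon N}.
C4: derived state 'absent' in Taxon P only — an autapomorphy, so it tells us nothing about relationships among taxa.
Most parsimonious ingroup topology: ((Taxon P,Taxon V),(Taxon N,Taxon J)).
Taxon N and Taxon J form a cherry on this tree, so they are sister taxa.

Taxon J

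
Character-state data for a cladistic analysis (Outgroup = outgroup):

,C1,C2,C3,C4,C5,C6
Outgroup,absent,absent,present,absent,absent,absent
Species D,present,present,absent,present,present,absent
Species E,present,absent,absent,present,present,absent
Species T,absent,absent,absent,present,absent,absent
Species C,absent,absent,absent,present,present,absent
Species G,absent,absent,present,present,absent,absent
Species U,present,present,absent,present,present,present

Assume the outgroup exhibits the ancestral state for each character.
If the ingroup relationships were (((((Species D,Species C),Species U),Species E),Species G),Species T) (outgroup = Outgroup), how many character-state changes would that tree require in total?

9

Map each character onto (((((Species D,Species C),Species U),Species E),Species G),Species T) (rooted by Outgroup) and count the minimum state changes it requires (Fitch parsimony):
C1: 2; C2: 2; C3: 2; C4: 1; C5: 1; C6: 1.
Total tree length = 9.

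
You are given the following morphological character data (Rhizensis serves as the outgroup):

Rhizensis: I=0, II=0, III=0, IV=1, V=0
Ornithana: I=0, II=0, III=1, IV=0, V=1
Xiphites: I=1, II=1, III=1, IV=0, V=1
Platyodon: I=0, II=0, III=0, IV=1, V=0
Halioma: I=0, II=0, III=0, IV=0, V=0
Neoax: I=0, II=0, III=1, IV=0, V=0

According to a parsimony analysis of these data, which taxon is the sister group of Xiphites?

Ornithana

Character polarity is set by the outgroup: the derived state is whichever differs from the outgroup's state, so for IV the derived state is '0', and for the remaining characters it is '1'.
I (derived state '1') is unique to Xiphites (autapomorphy; uninformative for grouping).
II (derived state '1') is unique to Xiphites (autapomorphy; uninformative for grouping).
III (derived state '1') is shared by Neoax, Ornithana, and Xiphites — a synapomorphy uniting that clade.
IV (derived state '0') is shared by Halioma, Neoax, Ornithana, and Xiphites — a synapomorphy uniting that clade.
Only Ornithana and Xiphites show the derived state '1' for V, supporting them as a clade.
Most parsimonious ingroup topology: ((((Ornithana,Xiphites),Neoax),Halioma),Platyodon).
Xiphites and Ornithana form a cherry on this tree, so they are sister taxa.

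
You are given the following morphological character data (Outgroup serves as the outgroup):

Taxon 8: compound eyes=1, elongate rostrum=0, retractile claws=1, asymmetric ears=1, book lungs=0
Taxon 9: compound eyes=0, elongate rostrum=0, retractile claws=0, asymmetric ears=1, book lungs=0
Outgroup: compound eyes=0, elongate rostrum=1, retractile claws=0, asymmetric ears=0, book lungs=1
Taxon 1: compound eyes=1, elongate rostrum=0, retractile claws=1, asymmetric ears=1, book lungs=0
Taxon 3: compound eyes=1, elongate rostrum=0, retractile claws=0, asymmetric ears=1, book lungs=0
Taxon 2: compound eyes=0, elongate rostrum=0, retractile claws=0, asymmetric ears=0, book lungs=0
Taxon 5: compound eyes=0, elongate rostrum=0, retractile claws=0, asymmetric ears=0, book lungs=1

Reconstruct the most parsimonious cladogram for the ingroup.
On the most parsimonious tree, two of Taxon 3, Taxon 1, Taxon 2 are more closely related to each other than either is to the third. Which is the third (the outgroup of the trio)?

Character polarity is set by the outgroup: the derived state is whichever differs from the outgroup's state, so for elongate rostrum, book lungs the derived state is '0', and for the remaining characters it is '1'.
compound eyes (derived state '1') is shared by Taxon 1, Taxon 3, and Taxon 8 — a synapomorphy uniting that clade.
All ingroup taxa share the derived state '0' for elongate rostrum; it defines the ingroup but does not resolve relationships within it.
retractile claws (derived state '1') is shared by Taxon 1 and Taxon 8 — a synapomorphy uniting that clade.
asymmetric ears: derived state '1' in Taxon 1, Taxon 3, Taxon 8, and Taxon 9 only — synapomorphy for {Taxon 1, Taxon 3, Taxon 8, Taxon 9}.
book lungs (derived state '0') is shared by Taxon 1, Taxon 2, Taxon 3, Taxon 8, and Taxon 9 — a synapomorphy uniting that clade.
Most parsimonious ingroup topology: (((((Taxon 8,Taxon 1),Taxon 3),Taxon 9),Taxon 2),Taxon 5).
Taxon 3 and Taxon 1 share a more recent common ancestor with each other than either does with Taxon 2, so Taxon 2 is the least closely related of the three.

Taxon 2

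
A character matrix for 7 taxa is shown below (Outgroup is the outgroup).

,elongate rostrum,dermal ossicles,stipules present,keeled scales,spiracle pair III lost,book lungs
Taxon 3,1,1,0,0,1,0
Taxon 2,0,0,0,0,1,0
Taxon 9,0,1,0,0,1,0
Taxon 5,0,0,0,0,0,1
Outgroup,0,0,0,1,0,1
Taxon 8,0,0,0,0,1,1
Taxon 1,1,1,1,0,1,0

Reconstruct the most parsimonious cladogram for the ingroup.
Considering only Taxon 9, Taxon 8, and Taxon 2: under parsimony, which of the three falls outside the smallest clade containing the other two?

Character polarity is set by the outgroup: the derived state is whichever differs from the outgroup's state, so for keeled scales, book lungs the derived state is '0', and for the remaining characters it is '1'.
elongate rostrum: derived state '1' in Taxon 1 and Taxon 3 only — synapomorphy for {Taxon 1, Taxon 3}.
dermal ossicles (derived state '1') is shared by Taxon 1, Taxon 3, and Taxon 9 — a synapomorphy uniting that clade.
stipules present (derived state '1') is unique to Taxon 1 (autapomorphy; uninformative for grouping).
All ingroup taxa share the derived state '0' for keeled scales; it defines the ingroup but does not resolve relationships within it.
Only Taxon 1, Taxon 2, Taxon 3, Taxon 8, and Taxon 9 show the derived state '1' for spiracle pair III lost, supporting them as a clade.
book lungs: derived state '0' in Taxon 1, Taxon 2, Taxon 3, and Taxon 9 only — synapomorphy for {Taxon 1, Taxon 2, Taxon 3, Taxon 9}.
Most parsimonious ingroup topology: (Taxon 5,((((Taxon 1,Taxon 3),Taxon 9),Taxon 2),Taxon 8)).
Taxon 9 and Taxon 2 share a more recent common ancestor with each other than either does with Taxon 8, so Taxon 8 is the least closely related of the three.

Taxon 8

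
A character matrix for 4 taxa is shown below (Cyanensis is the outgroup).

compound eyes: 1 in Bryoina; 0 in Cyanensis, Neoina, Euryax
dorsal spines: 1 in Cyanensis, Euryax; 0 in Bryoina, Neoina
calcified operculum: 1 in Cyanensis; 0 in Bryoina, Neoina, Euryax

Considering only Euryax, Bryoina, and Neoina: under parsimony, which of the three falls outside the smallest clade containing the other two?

Character polarity is set by the outgroup: the derived state is whichever differs from the outgroup's state, so for dorsal spines, calcified operculum the derived state is '0', and for the remaining characters it is '1'.
compound eyes (derived state '1') is unique to Bryoina (autapomorphy; uninformative for grouping).
dorsal spines (derived state '0') is shared by Bryoina and Neoina — a synapomorphy uniting that clade.
All ingroup taxa share the derived state '0' for calcified operculum; it defines the ingroup but does not resolve relationships within it.
Most parsimonious ingroup topology: ((Bryoina,Neoina),Euryax).
Bryoina and Neoina share a more recent common ancestor with each other than either does with Euryax, so Euryax is the least closely related of the three.

Euryax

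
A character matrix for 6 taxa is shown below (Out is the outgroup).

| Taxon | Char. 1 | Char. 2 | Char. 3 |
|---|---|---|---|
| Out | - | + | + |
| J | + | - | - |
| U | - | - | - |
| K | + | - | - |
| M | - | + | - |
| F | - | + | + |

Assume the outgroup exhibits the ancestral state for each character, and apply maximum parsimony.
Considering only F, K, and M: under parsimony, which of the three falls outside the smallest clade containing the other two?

Character polarity is set by the outgroup: the derived state is whichever differs from the outgroup's state, so for Char. 2, Char. 3 the derived state is '-', and for the remaining characters it is '+'.
Char. 1: derived state '+' in J and K only — synapomorphy for {J, K}.
Only J, K, and U show the derived state '-' for Char. 2, supporting them as a clade.
Char. 3: derived state '-' in J, K, M, and U only — synapomorphy for {J, K, M, U}.
Most parsimonious ingroup topology: ((((J,K),U),M),F).
M and K share a more recent common ancestor with each other than either does with F, so F is the least closely related of the three.

F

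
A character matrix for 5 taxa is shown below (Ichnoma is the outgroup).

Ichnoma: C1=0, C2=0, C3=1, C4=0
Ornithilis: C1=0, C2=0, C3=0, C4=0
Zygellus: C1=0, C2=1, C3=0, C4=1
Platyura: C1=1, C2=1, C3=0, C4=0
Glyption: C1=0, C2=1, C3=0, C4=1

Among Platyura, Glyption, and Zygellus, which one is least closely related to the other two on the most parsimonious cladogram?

Platyura

Character polarity is set by the outgroup: the derived state is whichever differs from the outgroup's state, so for C3 the derived state is '0', and for the remaining characters it is '1'.
C1: derived state '1' in Platyura only — an autapomorphy, so it tells us nothing about relationships among taxa.
C2 (derived state '1') is shared by Glyption, Platyura, and Zygellus — a synapomorphy uniting that clade.
C3 (derived state '0') is shared by all ingroup taxa — unites the whole ingroup.
C4: derived state '1' in Glyption and Zygellus only — synapomorphy for {Glyption, Zygellus}.
Most parsimonious ingroup topology: (Ornithilis,((Zygellus,Glyption),Platyura)).
Glyption and Zygellus share a more recent common ancestor with each other than either does with Platyura, so Platyura is the least closely related of the three.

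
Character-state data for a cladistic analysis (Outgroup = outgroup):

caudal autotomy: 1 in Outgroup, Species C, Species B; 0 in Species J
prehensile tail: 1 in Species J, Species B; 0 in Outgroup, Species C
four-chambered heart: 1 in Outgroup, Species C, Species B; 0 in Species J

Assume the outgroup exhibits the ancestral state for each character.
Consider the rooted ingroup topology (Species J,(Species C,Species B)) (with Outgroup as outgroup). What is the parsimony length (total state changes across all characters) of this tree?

Map each character onto (Species J,(Species C,Species B)) (rooted by Outgroup) and count the minimum state changes it requires (Fitch parsimony):
caudal autotomy: 1; prehensile tail: 2; four-chambered heart: 1.
Total tree length = 4.

4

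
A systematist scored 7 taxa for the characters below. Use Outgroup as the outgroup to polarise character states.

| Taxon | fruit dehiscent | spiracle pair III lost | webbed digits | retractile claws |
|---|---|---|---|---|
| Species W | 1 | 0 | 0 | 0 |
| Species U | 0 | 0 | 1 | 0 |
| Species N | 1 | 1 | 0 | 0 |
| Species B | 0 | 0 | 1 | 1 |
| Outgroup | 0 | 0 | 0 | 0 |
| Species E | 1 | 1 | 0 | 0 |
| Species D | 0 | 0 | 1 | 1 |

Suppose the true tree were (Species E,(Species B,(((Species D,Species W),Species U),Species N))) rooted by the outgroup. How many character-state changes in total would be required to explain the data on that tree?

Map each character onto (Species E,(Species B,(((Species D,Species W),Species U),Species N))) (rooted by Outgroup) and count the minimum state changes it requires (Fitch parsimony):
fruit dehiscent: 3; spiracle pair III lost: 2; webbed digits: 3; retractile claws: 2.
Total tree length = 10.

10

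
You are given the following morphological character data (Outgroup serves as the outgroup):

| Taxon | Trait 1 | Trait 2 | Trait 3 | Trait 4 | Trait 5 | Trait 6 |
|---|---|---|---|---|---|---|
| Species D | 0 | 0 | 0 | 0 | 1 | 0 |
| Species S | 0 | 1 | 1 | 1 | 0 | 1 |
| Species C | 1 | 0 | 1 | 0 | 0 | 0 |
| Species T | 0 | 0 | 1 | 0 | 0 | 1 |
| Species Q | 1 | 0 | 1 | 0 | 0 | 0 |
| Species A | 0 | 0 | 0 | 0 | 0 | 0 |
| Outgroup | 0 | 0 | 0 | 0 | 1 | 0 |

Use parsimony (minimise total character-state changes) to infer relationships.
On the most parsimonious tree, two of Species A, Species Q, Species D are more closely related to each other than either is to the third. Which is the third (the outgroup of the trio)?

Character polarity is set by the outgroup: the derived state is whichever differs from the outgroup's state, so for Trait 5 the derived state is '0', and for the remaining characters it is '1'.
Trait 1 (derived state '1') is shared by Species C and Species Q — a synapomorphy uniting that clade.
Trait 2 (derived state '1') is unique to Species S (autapomorphy; uninformative for grouping).
Trait 3 (derived state '1') is shared by Species C, Species Q, Species S, and Species T — a synapomorphy uniting that clade.
Trait 4: derived state '1' in Species S only — an autapomorphy, so it tells us nothing about relationships among taxa.
Trait 5 (derived state '0') is shared by Species A, Species C, Species Q, Species S, and Species T — a synapomorphy uniting that clade.
Trait 6: derived state '1' in Species S and Species T only — synapomorphy for {Species S, Species T}.
Most parsimonious ingroup topology: ((((Species T,Species S),(Species C,Species Q)),Species A),Species D).
Species Q and Species A share a more recent common ancestor with each other than either does with Species D, so Species D is the least closely related of the three.

Species D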